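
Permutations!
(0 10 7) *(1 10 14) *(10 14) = (0 10 7)(1 14) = [10, 14, 2, 3, 4, 5, 6, 0, 8, 9, 7, 11, 12, 13, 1]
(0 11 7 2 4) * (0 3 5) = (0 11 7 2 4 3 5) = [11, 1, 4, 5, 3, 0, 6, 2, 8, 9, 10, 7]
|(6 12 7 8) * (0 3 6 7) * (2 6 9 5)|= 14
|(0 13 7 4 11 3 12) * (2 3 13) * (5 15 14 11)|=|(0 2 3 12)(4 5 15 14 11 13 7)|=28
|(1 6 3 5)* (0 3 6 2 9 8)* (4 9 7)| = |(0 3 5 1 2 7 4 9 8)| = 9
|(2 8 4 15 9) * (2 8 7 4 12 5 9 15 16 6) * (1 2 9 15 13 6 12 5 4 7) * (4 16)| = 6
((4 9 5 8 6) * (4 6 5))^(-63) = (4 9)(5 8)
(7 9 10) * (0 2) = (0 2)(7 9 10) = [2, 1, 0, 3, 4, 5, 6, 9, 8, 10, 7]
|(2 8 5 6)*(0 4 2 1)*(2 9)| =8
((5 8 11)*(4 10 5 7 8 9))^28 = (7 8 11)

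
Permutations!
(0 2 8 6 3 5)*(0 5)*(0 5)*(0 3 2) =(2 8 6)(3 5) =[0, 1, 8, 5, 4, 3, 2, 7, 6]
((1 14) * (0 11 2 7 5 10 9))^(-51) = (0 10 7 11 9 5 2)(1 14)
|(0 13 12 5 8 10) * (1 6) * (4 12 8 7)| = 4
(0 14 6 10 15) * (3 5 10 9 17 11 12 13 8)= [14, 1, 2, 5, 4, 10, 9, 7, 3, 17, 15, 12, 13, 8, 6, 0, 16, 11]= (0 14 6 9 17 11 12 13 8 3 5 10 15)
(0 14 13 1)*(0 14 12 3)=[12, 14, 2, 0, 4, 5, 6, 7, 8, 9, 10, 11, 3, 1, 13]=(0 12 3)(1 14 13)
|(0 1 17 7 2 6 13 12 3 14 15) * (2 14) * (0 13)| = 11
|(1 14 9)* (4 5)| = |(1 14 9)(4 5)| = 6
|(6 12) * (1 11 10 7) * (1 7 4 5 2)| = |(1 11 10 4 5 2)(6 12)| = 6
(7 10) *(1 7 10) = (10)(1 7) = [0, 7, 2, 3, 4, 5, 6, 1, 8, 9, 10]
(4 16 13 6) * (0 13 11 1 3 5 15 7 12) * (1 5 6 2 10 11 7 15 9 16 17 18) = (0 13 2 10 11 5 9 16 7 12)(1 3 6 4 17 18) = [13, 3, 10, 6, 17, 9, 4, 12, 8, 16, 11, 5, 0, 2, 14, 15, 7, 18, 1]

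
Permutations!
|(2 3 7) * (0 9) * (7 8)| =4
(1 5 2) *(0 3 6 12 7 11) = (0 3 6 12 7 11)(1 5 2) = [3, 5, 1, 6, 4, 2, 12, 11, 8, 9, 10, 0, 7]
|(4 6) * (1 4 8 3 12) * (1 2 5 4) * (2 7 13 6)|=6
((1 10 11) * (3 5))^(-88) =(1 11 10)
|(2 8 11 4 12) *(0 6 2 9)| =|(0 6 2 8 11 4 12 9)| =8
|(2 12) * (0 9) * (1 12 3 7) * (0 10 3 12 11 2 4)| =10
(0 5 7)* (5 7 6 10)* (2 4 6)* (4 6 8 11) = (0 7)(2 6 10 5)(4 8 11) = [7, 1, 6, 3, 8, 2, 10, 0, 11, 9, 5, 4]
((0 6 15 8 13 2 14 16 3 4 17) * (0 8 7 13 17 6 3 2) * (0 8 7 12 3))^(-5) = ((2 14 16)(3 4 6 15 12)(7 13 8 17))^(-5) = (2 14 16)(7 17 8 13)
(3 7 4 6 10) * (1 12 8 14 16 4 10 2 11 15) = (1 12 8 14 16 4 6 2 11 15)(3 7 10) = [0, 12, 11, 7, 6, 5, 2, 10, 14, 9, 3, 15, 8, 13, 16, 1, 4]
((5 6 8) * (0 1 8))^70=(8)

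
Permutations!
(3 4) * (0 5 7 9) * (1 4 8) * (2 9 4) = (0 5 7 4 3 8 1 2 9) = [5, 2, 9, 8, 3, 7, 6, 4, 1, 0]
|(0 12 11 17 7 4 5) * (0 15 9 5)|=|(0 12 11 17 7 4)(5 15 9)|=6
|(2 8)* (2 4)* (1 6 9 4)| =|(1 6 9 4 2 8)| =6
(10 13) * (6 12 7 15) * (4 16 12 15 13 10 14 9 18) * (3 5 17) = [0, 1, 2, 5, 16, 17, 15, 13, 8, 18, 10, 11, 7, 14, 9, 6, 12, 3, 4] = (3 5 17)(4 16 12 7 13 14 9 18)(6 15)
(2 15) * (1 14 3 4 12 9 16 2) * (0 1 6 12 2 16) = (16)(0 1 14 3 4 2 15 6 12 9) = [1, 14, 15, 4, 2, 5, 12, 7, 8, 0, 10, 11, 9, 13, 3, 6, 16]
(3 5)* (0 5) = (0 5 3) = [5, 1, 2, 0, 4, 3]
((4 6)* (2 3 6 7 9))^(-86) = ((2 3 6 4 7 9))^(-86) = (2 7 6)(3 9 4)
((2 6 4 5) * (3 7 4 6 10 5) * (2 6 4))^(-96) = ((2 10 5 6 4 3 7))^(-96) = (2 5 4 7 10 6 3)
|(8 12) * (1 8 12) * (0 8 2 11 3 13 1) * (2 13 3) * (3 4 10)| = |(0 8)(1 13)(2 11)(3 4 10)| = 6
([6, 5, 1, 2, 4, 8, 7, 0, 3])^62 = (0 7 6)(1 8 2 5 3)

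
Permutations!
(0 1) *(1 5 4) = (0 5 4 1) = [5, 0, 2, 3, 1, 4]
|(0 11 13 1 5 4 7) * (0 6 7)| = 6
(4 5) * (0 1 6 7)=(0 1 6 7)(4 5)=[1, 6, 2, 3, 5, 4, 7, 0]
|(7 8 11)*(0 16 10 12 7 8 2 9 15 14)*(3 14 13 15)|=|(0 16 10 12 7 2 9 3 14)(8 11)(13 15)|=18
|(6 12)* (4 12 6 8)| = |(4 12 8)| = 3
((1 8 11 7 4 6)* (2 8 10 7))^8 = ((1 10 7 4 6)(2 8 11))^8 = (1 4 10 6 7)(2 11 8)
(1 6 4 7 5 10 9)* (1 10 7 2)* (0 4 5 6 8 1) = (0 4 2)(1 8)(5 7 6)(9 10) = [4, 8, 0, 3, 2, 7, 5, 6, 1, 10, 9]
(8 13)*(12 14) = [0, 1, 2, 3, 4, 5, 6, 7, 13, 9, 10, 11, 14, 8, 12] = (8 13)(12 14)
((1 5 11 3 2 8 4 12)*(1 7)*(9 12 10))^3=((1 5 11 3 2 8 4 10 9 12 7))^3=(1 3 4 12 5 2 10 7 11 8 9)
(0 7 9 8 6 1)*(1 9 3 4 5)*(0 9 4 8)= (0 7 3 8 6 4 5 1 9)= [7, 9, 2, 8, 5, 1, 4, 3, 6, 0]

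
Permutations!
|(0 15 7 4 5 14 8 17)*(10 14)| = 9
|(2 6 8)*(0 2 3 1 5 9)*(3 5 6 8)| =15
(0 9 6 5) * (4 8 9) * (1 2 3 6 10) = (0 4 8 9 10 1 2 3 6 5) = [4, 2, 3, 6, 8, 0, 5, 7, 9, 10, 1]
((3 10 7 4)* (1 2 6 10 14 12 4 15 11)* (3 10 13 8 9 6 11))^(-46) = (1 11 2)(3 4 15 12 7 14 10)(6 8)(9 13)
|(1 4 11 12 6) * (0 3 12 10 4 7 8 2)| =|(0 3 12 6 1 7 8 2)(4 11 10)| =24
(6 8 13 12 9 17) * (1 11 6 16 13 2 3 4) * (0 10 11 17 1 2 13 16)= (0 10 11 6 8 13 12 9 1 17)(2 3 4)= [10, 17, 3, 4, 2, 5, 8, 7, 13, 1, 11, 6, 9, 12, 14, 15, 16, 0]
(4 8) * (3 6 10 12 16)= [0, 1, 2, 6, 8, 5, 10, 7, 4, 9, 12, 11, 16, 13, 14, 15, 3]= (3 6 10 12 16)(4 8)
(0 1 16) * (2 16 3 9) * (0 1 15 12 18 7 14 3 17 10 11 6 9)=(0 15 12 18 7 14 3)(1 17 10 11 6 9 2 16)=[15, 17, 16, 0, 4, 5, 9, 14, 8, 2, 11, 6, 18, 13, 3, 12, 1, 10, 7]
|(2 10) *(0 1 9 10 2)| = 4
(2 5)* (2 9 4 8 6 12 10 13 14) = (2 5 9 4 8 6 12 10 13 14) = [0, 1, 5, 3, 8, 9, 12, 7, 6, 4, 13, 11, 10, 14, 2]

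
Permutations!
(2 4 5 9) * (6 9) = [0, 1, 4, 3, 5, 6, 9, 7, 8, 2] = (2 4 5 6 9)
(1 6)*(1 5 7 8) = (1 6 5 7 8) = [0, 6, 2, 3, 4, 7, 5, 8, 1]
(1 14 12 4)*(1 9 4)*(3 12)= (1 14 3 12)(4 9)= [0, 14, 2, 12, 9, 5, 6, 7, 8, 4, 10, 11, 1, 13, 3]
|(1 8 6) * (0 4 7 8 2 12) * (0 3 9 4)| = 9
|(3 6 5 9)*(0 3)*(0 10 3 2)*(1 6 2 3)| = 15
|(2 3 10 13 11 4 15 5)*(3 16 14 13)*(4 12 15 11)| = |(2 16 14 13 4 11 12 15 5)(3 10)| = 18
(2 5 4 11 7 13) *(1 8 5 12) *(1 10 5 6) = (1 8 6)(2 12 10 5 4 11 7 13) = [0, 8, 12, 3, 11, 4, 1, 13, 6, 9, 5, 7, 10, 2]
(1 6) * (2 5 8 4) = (1 6)(2 5 8 4) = [0, 6, 5, 3, 2, 8, 1, 7, 4]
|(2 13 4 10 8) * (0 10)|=6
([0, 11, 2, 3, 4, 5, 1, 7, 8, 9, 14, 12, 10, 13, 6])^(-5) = [0, 11, 2, 3, 4, 5, 1, 7, 8, 9, 14, 12, 10, 13, 6]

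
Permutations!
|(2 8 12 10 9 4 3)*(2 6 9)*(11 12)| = 20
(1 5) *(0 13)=(0 13)(1 5)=[13, 5, 2, 3, 4, 1, 6, 7, 8, 9, 10, 11, 12, 0]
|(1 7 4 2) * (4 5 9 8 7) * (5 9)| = |(1 4 2)(7 9 8)| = 3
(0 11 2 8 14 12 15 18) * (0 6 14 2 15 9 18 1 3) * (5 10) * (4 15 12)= (0 11 12 9 18 6 14 4 15 1 3)(2 8)(5 10)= [11, 3, 8, 0, 15, 10, 14, 7, 2, 18, 5, 12, 9, 13, 4, 1, 16, 17, 6]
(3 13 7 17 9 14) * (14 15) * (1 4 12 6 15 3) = (1 4 12 6 15 14)(3 13 7 17 9) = [0, 4, 2, 13, 12, 5, 15, 17, 8, 3, 10, 11, 6, 7, 1, 14, 16, 9]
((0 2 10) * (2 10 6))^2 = ((0 10)(2 6))^2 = (10)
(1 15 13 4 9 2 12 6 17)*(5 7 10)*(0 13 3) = [13, 15, 12, 0, 9, 7, 17, 10, 8, 2, 5, 11, 6, 4, 14, 3, 16, 1] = (0 13 4 9 2 12 6 17 1 15 3)(5 7 10)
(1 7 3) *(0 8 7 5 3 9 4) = [8, 5, 2, 1, 0, 3, 6, 9, 7, 4] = (0 8 7 9 4)(1 5 3)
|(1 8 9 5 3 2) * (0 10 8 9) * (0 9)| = |(0 10 8 9 5 3 2 1)| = 8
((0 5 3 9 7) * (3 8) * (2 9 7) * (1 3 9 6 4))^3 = ((0 5 8 9 2 6 4 1 3 7))^3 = (0 9 4 7 8 6 3 5 2 1)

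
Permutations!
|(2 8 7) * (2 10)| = 4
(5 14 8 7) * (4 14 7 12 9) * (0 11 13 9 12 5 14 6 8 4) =(0 11 13 9)(4 6 8 5 7 14) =[11, 1, 2, 3, 6, 7, 8, 14, 5, 0, 10, 13, 12, 9, 4]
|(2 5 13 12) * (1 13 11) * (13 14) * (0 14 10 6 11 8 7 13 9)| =|(0 14 9)(1 10 6 11)(2 5 8 7 13 12)| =12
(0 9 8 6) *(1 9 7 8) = (0 7 8 6)(1 9) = [7, 9, 2, 3, 4, 5, 0, 8, 6, 1]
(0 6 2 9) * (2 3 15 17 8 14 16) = (0 6 3 15 17 8 14 16 2 9) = [6, 1, 9, 15, 4, 5, 3, 7, 14, 0, 10, 11, 12, 13, 16, 17, 2, 8]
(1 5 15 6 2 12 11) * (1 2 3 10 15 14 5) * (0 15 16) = [15, 1, 12, 10, 4, 14, 3, 7, 8, 9, 16, 2, 11, 13, 5, 6, 0] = (0 15 6 3 10 16)(2 12 11)(5 14)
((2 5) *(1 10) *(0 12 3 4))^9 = (0 12 3 4)(1 10)(2 5)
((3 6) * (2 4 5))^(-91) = ((2 4 5)(3 6))^(-91) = (2 5 4)(3 6)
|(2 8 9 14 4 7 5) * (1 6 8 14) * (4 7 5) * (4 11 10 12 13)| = |(1 6 8 9)(2 14 7 11 10 12 13 4 5)| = 36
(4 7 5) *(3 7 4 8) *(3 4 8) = (3 7 5)(4 8) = [0, 1, 2, 7, 8, 3, 6, 5, 4]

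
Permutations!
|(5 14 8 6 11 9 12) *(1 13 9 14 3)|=|(1 13 9 12 5 3)(6 11 14 8)|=12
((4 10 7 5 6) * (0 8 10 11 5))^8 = ((0 8 10 7)(4 11 5 6))^8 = (11)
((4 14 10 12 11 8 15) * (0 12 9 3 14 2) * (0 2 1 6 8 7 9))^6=(0 14 9 11)(1 6 8 15 4)(3 7 12 10)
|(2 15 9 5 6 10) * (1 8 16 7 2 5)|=|(1 8 16 7 2 15 9)(5 6 10)|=21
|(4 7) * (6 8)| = 2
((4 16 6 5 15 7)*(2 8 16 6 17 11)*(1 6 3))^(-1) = ((1 6 5 15 7 4 3)(2 8 16 17 11))^(-1) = (1 3 4 7 15 5 6)(2 11 17 16 8)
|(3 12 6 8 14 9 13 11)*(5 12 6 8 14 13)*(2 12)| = 10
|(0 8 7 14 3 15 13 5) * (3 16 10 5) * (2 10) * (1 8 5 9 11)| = 18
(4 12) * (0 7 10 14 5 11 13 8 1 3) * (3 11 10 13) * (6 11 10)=(0 7 13 8 1 10 14 5 6 11 3)(4 12)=[7, 10, 2, 0, 12, 6, 11, 13, 1, 9, 14, 3, 4, 8, 5]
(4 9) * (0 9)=(0 9 4)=[9, 1, 2, 3, 0, 5, 6, 7, 8, 4]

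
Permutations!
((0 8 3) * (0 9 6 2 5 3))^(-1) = ((0 8)(2 5 3 9 6))^(-1) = (0 8)(2 6 9 3 5)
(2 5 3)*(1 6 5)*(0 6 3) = (0 6 5)(1 3 2) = [6, 3, 1, 2, 4, 0, 5]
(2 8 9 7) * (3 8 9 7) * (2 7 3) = (2 9)(3 8) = [0, 1, 9, 8, 4, 5, 6, 7, 3, 2]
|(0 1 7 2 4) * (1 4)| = |(0 4)(1 7 2)| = 6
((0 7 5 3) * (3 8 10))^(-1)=((0 7 5 8 10 3))^(-1)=(0 3 10 8 5 7)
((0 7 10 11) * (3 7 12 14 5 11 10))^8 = ((0 12 14 5 11)(3 7))^8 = (0 5 12 11 14)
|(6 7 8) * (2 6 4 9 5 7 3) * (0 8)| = 6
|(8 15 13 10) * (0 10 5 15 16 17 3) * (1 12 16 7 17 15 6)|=42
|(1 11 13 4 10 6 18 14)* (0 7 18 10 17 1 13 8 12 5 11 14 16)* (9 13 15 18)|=|(0 7 9 13 4 17 1 14 15 18 16)(5 11 8 12)(6 10)|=44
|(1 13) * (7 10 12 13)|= |(1 7 10 12 13)|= 5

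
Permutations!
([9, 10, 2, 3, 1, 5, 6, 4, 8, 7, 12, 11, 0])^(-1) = [12, 4, 2, 3, 7, 5, 6, 9, 8, 0, 1, 11, 10]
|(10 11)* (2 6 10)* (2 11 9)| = 4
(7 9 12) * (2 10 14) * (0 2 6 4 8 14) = [2, 1, 10, 3, 8, 5, 4, 9, 14, 12, 0, 11, 7, 13, 6] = (0 2 10)(4 8 14 6)(7 9 12)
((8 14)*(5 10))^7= ((5 10)(8 14))^7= (5 10)(8 14)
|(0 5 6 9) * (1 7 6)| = 6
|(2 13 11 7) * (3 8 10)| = |(2 13 11 7)(3 8 10)| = 12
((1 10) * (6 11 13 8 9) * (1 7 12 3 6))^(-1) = ((1 10 7 12 3 6 11 13 8 9))^(-1) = (1 9 8 13 11 6 3 12 7 10)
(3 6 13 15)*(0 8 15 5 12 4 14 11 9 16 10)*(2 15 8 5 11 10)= [5, 1, 15, 6, 14, 12, 13, 7, 8, 16, 0, 9, 4, 11, 10, 3, 2]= (0 5 12 4 14 10)(2 15 3 6 13 11 9 16)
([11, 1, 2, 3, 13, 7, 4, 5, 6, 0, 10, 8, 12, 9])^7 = [0, 1, 2, 3, 4, 7, 6, 5, 8, 9, 10, 11, 12, 13]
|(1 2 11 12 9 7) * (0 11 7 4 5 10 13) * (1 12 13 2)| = 21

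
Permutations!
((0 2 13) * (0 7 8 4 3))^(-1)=(0 3 4 8 7 13 2)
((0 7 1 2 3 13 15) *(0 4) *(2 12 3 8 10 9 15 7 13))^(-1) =(0 4 15 9 10 8 2 3 12 1 7 13)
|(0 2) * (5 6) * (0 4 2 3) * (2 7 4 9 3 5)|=6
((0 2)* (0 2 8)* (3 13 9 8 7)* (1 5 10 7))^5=((0 1 5 10 7 3 13 9 8))^5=(0 3 1 13 5 9 10 8 7)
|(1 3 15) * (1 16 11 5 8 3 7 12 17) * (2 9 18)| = 12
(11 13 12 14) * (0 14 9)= (0 14 11 13 12 9)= [14, 1, 2, 3, 4, 5, 6, 7, 8, 0, 10, 13, 9, 12, 11]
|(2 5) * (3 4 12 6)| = |(2 5)(3 4 12 6)| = 4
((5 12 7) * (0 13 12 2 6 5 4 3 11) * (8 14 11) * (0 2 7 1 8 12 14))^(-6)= (0 7 13 4 14 3 11 12 2 1 6 8 5)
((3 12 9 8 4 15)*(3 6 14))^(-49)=((3 12 9 8 4 15 6 14))^(-49)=(3 14 6 15 4 8 9 12)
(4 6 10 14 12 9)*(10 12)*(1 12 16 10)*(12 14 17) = (1 14)(4 6 16 10 17 12 9) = [0, 14, 2, 3, 6, 5, 16, 7, 8, 4, 17, 11, 9, 13, 1, 15, 10, 12]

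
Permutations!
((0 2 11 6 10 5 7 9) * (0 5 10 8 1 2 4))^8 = ((0 4)(1 2 11 6 8)(5 7 9))^8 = (1 6 2 8 11)(5 9 7)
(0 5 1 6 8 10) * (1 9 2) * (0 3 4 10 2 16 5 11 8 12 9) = (0 11 8 2 1 6 12 9 16 5)(3 4 10) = [11, 6, 1, 4, 10, 0, 12, 7, 2, 16, 3, 8, 9, 13, 14, 15, 5]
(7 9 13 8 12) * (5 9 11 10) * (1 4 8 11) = (1 4 8 12 7)(5 9 13 11 10) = [0, 4, 2, 3, 8, 9, 6, 1, 12, 13, 5, 10, 7, 11]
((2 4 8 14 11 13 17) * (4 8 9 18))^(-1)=(2 17 13 11 14 8)(4 18 9)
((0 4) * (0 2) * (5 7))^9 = (5 7)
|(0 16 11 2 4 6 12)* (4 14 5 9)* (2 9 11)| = |(0 16 2 14 5 11 9 4 6 12)| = 10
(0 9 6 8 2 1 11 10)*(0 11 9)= (1 9 6 8 2)(10 11)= [0, 9, 1, 3, 4, 5, 8, 7, 2, 6, 11, 10]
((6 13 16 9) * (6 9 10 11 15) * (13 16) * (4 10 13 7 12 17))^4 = ((4 10 11 15 6 16 13 7 12 17))^4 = (4 6 12 11 13)(7 10 16 17 15)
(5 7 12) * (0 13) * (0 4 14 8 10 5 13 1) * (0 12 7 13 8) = [1, 12, 2, 3, 14, 13, 6, 7, 10, 9, 5, 11, 8, 4, 0] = (0 1 12 8 10 5 13 4 14)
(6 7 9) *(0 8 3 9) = (0 8 3 9 6 7) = [8, 1, 2, 9, 4, 5, 7, 0, 3, 6]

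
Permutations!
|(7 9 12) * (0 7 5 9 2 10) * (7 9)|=7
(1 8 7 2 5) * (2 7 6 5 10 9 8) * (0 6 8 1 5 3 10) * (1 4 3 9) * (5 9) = (0 6 5 9 4 3 10 1 2) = [6, 2, 0, 10, 3, 9, 5, 7, 8, 4, 1]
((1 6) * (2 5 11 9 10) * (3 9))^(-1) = ((1 6)(2 5 11 3 9 10))^(-1) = (1 6)(2 10 9 3 11 5)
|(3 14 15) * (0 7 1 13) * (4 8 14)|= 20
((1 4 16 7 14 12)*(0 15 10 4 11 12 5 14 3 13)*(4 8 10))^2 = ((0 15 4 16 7 3 13)(1 11 12)(5 14)(8 10))^2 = (0 4 7 13 15 16 3)(1 12 11)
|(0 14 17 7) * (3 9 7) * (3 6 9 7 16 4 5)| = 10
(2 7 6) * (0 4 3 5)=[4, 1, 7, 5, 3, 0, 2, 6]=(0 4 3 5)(2 7 6)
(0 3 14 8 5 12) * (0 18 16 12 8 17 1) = [3, 0, 2, 14, 4, 8, 6, 7, 5, 9, 10, 11, 18, 13, 17, 15, 12, 1, 16] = (0 3 14 17 1)(5 8)(12 18 16)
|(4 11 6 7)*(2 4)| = 5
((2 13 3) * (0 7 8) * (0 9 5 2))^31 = (0 3 13 2 5 9 8 7)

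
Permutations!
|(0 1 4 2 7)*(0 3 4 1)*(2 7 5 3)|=|(2 5 3 4 7)|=5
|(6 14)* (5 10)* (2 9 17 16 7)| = 10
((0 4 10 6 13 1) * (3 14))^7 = (0 4 10 6 13 1)(3 14)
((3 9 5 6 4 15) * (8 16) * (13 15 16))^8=(3 15 13 8 16 4 6 5 9)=((3 9 5 6 4 16 8 13 15))^8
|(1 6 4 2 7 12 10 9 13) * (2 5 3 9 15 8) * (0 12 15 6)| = 20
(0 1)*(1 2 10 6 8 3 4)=(0 2 10 6 8 3 4 1)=[2, 0, 10, 4, 1, 5, 8, 7, 3, 9, 6]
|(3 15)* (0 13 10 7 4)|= |(0 13 10 7 4)(3 15)|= 10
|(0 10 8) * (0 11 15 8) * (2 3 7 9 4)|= |(0 10)(2 3 7 9 4)(8 11 15)|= 30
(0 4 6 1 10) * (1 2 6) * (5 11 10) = [4, 5, 6, 3, 1, 11, 2, 7, 8, 9, 0, 10] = (0 4 1 5 11 10)(2 6)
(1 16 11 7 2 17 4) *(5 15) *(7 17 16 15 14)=(1 15 5 14 7 2 16 11 17 4)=[0, 15, 16, 3, 1, 14, 6, 2, 8, 9, 10, 17, 12, 13, 7, 5, 11, 4]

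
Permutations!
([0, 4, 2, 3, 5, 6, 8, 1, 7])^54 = [0, 1, 2, 3, 4, 5, 6, 7, 8]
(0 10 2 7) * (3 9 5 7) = (0 10 2 3 9 5 7) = [10, 1, 3, 9, 4, 7, 6, 0, 8, 5, 2]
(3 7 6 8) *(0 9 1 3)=(0 9 1 3 7 6 8)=[9, 3, 2, 7, 4, 5, 8, 6, 0, 1]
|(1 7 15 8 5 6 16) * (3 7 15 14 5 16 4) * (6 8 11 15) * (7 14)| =|(1 6 4 3 14 5 8 16)(11 15)| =8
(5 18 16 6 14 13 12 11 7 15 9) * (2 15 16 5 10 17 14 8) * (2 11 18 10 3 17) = (2 15 9 3 17 14 13 12 18 5 10)(6 8 11 7 16) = [0, 1, 15, 17, 4, 10, 8, 16, 11, 3, 2, 7, 18, 12, 13, 9, 6, 14, 5]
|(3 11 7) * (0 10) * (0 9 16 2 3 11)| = 6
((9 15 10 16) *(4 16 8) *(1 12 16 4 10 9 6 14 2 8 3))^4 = (1 14 3 6 10 16 8 12 2)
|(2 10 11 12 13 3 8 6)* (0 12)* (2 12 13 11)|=14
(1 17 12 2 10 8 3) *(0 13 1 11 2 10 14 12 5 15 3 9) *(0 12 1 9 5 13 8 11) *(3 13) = (0 8 5 15 13 9 12 10 11 2 14 1 17 3) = [8, 17, 14, 0, 4, 15, 6, 7, 5, 12, 11, 2, 10, 9, 1, 13, 16, 3]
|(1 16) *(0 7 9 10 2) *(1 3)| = |(0 7 9 10 2)(1 16 3)| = 15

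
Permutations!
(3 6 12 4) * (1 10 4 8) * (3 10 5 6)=(1 5 6 12 8)(4 10)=[0, 5, 2, 3, 10, 6, 12, 7, 1, 9, 4, 11, 8]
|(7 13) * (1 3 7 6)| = |(1 3 7 13 6)| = 5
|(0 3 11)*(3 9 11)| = 3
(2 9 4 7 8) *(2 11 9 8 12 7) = (2 8 11 9 4)(7 12) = [0, 1, 8, 3, 2, 5, 6, 12, 11, 4, 10, 9, 7]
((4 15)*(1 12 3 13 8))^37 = ((1 12 3 13 8)(4 15))^37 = (1 3 8 12 13)(4 15)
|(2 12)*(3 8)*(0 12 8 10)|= |(0 12 2 8 3 10)|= 6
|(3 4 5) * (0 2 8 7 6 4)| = |(0 2 8 7 6 4 5 3)| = 8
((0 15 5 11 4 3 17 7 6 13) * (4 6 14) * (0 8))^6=((0 15 5 11 6 13 8)(3 17 7 14 4))^6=(0 8 13 6 11 5 15)(3 17 7 14 4)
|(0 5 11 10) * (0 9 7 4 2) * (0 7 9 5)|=3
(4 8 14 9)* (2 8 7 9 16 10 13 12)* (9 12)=(2 8 14 16 10 13 9 4 7 12)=[0, 1, 8, 3, 7, 5, 6, 12, 14, 4, 13, 11, 2, 9, 16, 15, 10]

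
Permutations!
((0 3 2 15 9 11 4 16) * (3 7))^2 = ((0 7 3 2 15 9 11 4 16))^2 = (0 3 15 11 16 7 2 9 4)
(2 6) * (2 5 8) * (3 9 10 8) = [0, 1, 6, 9, 4, 3, 5, 7, 2, 10, 8] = (2 6 5 3 9 10 8)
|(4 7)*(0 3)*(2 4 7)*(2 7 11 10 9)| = |(0 3)(2 4 7 11 10 9)| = 6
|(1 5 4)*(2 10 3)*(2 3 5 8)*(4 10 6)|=|(1 8 2 6 4)(5 10)|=10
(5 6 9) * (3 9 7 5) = (3 9)(5 6 7) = [0, 1, 2, 9, 4, 6, 7, 5, 8, 3]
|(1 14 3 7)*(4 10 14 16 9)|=|(1 16 9 4 10 14 3 7)|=8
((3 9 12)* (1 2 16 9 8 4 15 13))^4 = ((1 2 16 9 12 3 8 4 15 13))^4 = (1 12 15 16 8)(2 3 13 9 4)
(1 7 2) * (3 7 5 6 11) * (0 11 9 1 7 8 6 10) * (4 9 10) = (0 11 3 8 6 10)(1 5 4 9)(2 7) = [11, 5, 7, 8, 9, 4, 10, 2, 6, 1, 0, 3]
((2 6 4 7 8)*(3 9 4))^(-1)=(2 8 7 4 9 3 6)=((2 6 3 9 4 7 8))^(-1)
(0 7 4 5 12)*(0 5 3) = (0 7 4 3)(5 12) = [7, 1, 2, 0, 3, 12, 6, 4, 8, 9, 10, 11, 5]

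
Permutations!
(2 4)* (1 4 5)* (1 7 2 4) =(2 5 7) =[0, 1, 5, 3, 4, 7, 6, 2]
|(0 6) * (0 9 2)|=4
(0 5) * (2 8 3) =(0 5)(2 8 3) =[5, 1, 8, 2, 4, 0, 6, 7, 3]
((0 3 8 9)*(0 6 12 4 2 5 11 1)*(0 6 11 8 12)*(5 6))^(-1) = (0 6 2 4 12 3)(1 11 9 8 5)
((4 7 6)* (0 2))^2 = ((0 2)(4 7 6))^2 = (4 6 7)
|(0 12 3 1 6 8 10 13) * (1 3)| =|(0 12 1 6 8 10 13)| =7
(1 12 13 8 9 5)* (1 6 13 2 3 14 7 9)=(1 12 2 3 14 7 9 5 6 13 8)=[0, 12, 3, 14, 4, 6, 13, 9, 1, 5, 10, 11, 2, 8, 7]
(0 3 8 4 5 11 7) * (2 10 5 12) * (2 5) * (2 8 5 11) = (0 3 5 2 10 8 4 12 11 7) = [3, 1, 10, 5, 12, 2, 6, 0, 4, 9, 8, 7, 11]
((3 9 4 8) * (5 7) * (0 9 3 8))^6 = ((0 9 4)(5 7))^6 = (9)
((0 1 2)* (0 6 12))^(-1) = (0 12 6 2 1)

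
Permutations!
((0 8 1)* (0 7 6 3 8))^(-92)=(1 3 7 8 6)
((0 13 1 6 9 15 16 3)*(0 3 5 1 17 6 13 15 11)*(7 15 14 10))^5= ((0 14 10 7 15 16 5 1 13 17 6 9 11))^5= (0 16 6 10 1 11 15 17 14 5 9 7 13)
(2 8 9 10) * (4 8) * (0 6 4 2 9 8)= (0 6 4)(9 10)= [6, 1, 2, 3, 0, 5, 4, 7, 8, 10, 9]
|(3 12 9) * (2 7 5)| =|(2 7 5)(3 12 9)| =3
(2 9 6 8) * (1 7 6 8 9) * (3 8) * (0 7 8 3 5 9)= (0 7 6)(1 8 2)(5 9)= [7, 8, 1, 3, 4, 9, 0, 6, 2, 5]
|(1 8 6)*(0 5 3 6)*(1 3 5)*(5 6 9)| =12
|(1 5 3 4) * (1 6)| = 5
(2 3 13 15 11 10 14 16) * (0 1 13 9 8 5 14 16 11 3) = (0 1 13 15 3 9 8 5 14 11 10 16 2) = [1, 13, 0, 9, 4, 14, 6, 7, 5, 8, 16, 10, 12, 15, 11, 3, 2]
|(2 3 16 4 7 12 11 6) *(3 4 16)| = |(16)(2 4 7 12 11 6)| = 6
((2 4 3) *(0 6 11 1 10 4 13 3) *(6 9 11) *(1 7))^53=((0 9 11 7 1 10 4)(2 13 3))^53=(0 1 9 10 11 4 7)(2 3 13)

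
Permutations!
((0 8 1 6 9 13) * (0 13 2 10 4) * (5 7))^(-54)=((13)(0 8 1 6 9 2 10 4)(5 7))^(-54)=(13)(0 1 9 10)(2 4 8 6)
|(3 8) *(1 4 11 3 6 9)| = 7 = |(1 4 11 3 8 6 9)|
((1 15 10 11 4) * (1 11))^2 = ((1 15 10)(4 11))^2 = (1 10 15)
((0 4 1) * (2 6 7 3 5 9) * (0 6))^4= (0 7 2 6 9 1 5 4 3)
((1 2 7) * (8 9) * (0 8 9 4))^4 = ((9)(0 8 4)(1 2 7))^4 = (9)(0 8 4)(1 2 7)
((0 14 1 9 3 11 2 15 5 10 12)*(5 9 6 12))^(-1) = (0 12 6 1 14)(2 11 3 9 15)(5 10)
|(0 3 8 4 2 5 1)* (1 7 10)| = 9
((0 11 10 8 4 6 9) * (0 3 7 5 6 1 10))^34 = ((0 11)(1 10 8 4)(3 7 5 6 9))^34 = (11)(1 8)(3 9 6 5 7)(4 10)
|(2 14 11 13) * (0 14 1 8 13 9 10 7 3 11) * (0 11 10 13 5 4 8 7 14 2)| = |(0 2 1 7 3 10 14 11 9 13)(4 8 5)| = 30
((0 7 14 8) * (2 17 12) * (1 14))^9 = (17)(0 8 14 1 7)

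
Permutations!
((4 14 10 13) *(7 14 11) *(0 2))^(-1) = ((0 2)(4 11 7 14 10 13))^(-1) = (0 2)(4 13 10 14 7 11)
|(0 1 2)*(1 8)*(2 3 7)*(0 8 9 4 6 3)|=9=|(0 9 4 6 3 7 2 8 1)|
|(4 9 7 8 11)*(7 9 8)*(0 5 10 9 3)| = 15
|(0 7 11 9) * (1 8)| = |(0 7 11 9)(1 8)| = 4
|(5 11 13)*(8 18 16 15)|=|(5 11 13)(8 18 16 15)|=12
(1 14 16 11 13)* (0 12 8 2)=[12, 14, 0, 3, 4, 5, 6, 7, 2, 9, 10, 13, 8, 1, 16, 15, 11]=(0 12 8 2)(1 14 16 11 13)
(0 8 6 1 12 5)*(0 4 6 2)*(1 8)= (0 1 12 5 4 6 8 2)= [1, 12, 0, 3, 6, 4, 8, 7, 2, 9, 10, 11, 5]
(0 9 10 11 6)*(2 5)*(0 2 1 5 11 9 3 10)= [3, 5, 11, 10, 4, 1, 2, 7, 8, 0, 9, 6]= (0 3 10 9)(1 5)(2 11 6)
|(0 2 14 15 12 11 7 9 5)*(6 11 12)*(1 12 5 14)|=30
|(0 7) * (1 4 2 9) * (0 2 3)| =|(0 7 2 9 1 4 3)| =7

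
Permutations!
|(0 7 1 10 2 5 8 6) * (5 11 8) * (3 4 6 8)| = |(0 7 1 10 2 11 3 4 6)| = 9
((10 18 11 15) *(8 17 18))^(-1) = (8 10 15 11 18 17)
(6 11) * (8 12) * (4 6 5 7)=(4 6 11 5 7)(8 12)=[0, 1, 2, 3, 6, 7, 11, 4, 12, 9, 10, 5, 8]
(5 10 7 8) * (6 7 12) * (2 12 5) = (2 12 6 7 8)(5 10) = [0, 1, 12, 3, 4, 10, 7, 8, 2, 9, 5, 11, 6]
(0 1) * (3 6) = (0 1)(3 6) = [1, 0, 2, 6, 4, 5, 3]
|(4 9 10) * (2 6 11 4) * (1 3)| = |(1 3)(2 6 11 4 9 10)| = 6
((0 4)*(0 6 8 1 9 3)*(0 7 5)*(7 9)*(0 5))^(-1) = (0 7 1 8 6 4)(3 9)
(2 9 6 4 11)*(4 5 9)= (2 4 11)(5 9 6)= [0, 1, 4, 3, 11, 9, 5, 7, 8, 6, 10, 2]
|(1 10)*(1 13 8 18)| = 5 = |(1 10 13 8 18)|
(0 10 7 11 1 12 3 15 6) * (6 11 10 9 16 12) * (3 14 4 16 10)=(0 9 10 7 3 15 11 1 6)(4 16 12 14)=[9, 6, 2, 15, 16, 5, 0, 3, 8, 10, 7, 1, 14, 13, 4, 11, 12]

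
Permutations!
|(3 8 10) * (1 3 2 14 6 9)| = 8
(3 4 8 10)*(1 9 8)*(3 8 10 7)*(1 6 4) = (1 9 10 8 7 3)(4 6) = [0, 9, 2, 1, 6, 5, 4, 3, 7, 10, 8]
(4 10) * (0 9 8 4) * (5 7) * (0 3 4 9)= (3 4 10)(5 7)(8 9)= [0, 1, 2, 4, 10, 7, 6, 5, 9, 8, 3]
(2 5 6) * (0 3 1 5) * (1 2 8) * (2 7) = [3, 5, 0, 7, 4, 6, 8, 2, 1] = (0 3 7 2)(1 5 6 8)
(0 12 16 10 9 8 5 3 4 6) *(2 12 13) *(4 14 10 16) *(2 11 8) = (16)(0 13 11 8 5 3 14 10 9 2 12 4 6) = [13, 1, 12, 14, 6, 3, 0, 7, 5, 2, 9, 8, 4, 11, 10, 15, 16]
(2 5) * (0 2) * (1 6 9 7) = [2, 6, 5, 3, 4, 0, 9, 1, 8, 7] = (0 2 5)(1 6 9 7)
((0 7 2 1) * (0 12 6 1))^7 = (0 7 2)(1 12 6)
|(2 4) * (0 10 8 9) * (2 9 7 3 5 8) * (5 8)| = |(0 10 2 4 9)(3 8 7)| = 15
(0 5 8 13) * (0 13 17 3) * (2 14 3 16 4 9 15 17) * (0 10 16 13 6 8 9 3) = [5, 1, 14, 10, 3, 9, 8, 7, 2, 15, 16, 11, 12, 6, 0, 17, 4, 13] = (0 5 9 15 17 13 6 8 2 14)(3 10 16 4)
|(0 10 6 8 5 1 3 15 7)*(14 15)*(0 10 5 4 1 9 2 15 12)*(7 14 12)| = 14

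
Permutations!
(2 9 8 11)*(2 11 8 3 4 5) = [0, 1, 9, 4, 5, 2, 6, 7, 8, 3, 10, 11] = (11)(2 9 3 4 5)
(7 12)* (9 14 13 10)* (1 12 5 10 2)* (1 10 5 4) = (1 12 7 4)(2 10 9 14 13) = [0, 12, 10, 3, 1, 5, 6, 4, 8, 14, 9, 11, 7, 2, 13]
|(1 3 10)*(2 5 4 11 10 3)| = |(1 2 5 4 11 10)| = 6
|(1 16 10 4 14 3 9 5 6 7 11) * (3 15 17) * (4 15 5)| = |(1 16 10 15 17 3 9 4 14 5 6 7 11)| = 13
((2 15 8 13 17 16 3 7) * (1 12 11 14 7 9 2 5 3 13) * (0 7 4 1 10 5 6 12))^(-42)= (17)(0 4 11 6)(1 14 12 7)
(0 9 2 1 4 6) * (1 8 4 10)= [9, 10, 8, 3, 6, 5, 0, 7, 4, 2, 1]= (0 9 2 8 4 6)(1 10)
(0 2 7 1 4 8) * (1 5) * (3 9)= (0 2 7 5 1 4 8)(3 9)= [2, 4, 7, 9, 8, 1, 6, 5, 0, 3]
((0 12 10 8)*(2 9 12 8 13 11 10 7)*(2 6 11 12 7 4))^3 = ((0 8)(2 9 7 6 11 10 13 12 4))^3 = (0 8)(2 6 13)(4 7 10)(9 11 12)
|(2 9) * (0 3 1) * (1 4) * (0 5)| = 10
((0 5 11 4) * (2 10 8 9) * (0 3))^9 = (0 3 4 11 5)(2 10 8 9)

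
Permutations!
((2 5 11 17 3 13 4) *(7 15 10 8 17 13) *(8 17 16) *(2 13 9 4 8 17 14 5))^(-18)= (3 4 10 16 11 7 13 14 17 9 15 8 5)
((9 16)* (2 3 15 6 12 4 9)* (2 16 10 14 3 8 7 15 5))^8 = (16)(2 10 6)(3 4 7)(5 9 15)(8 14 12)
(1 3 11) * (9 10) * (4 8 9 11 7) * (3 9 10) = (1 9 3 7 4 8 10 11) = [0, 9, 2, 7, 8, 5, 6, 4, 10, 3, 11, 1]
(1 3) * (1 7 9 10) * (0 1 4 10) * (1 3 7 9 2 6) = [3, 7, 6, 9, 10, 5, 1, 2, 8, 0, 4] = (0 3 9)(1 7 2 6)(4 10)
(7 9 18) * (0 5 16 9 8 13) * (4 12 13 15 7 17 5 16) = (0 16 9 18 17 5 4 12 13)(7 8 15) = [16, 1, 2, 3, 12, 4, 6, 8, 15, 18, 10, 11, 13, 0, 14, 7, 9, 5, 17]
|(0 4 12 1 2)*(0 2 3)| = |(0 4 12 1 3)| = 5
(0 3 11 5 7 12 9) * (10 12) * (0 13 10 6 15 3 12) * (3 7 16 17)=(0 12 9 13 10)(3 11 5 16 17)(6 15 7)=[12, 1, 2, 11, 4, 16, 15, 6, 8, 13, 0, 5, 9, 10, 14, 7, 17, 3]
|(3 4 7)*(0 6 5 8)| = |(0 6 5 8)(3 4 7)| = 12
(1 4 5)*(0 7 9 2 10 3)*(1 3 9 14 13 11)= (0 7 14 13 11 1 4 5 3)(2 10 9)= [7, 4, 10, 0, 5, 3, 6, 14, 8, 2, 9, 1, 12, 11, 13]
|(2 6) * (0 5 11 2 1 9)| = |(0 5 11 2 6 1 9)| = 7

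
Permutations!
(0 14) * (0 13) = (0 14 13) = [14, 1, 2, 3, 4, 5, 6, 7, 8, 9, 10, 11, 12, 0, 13]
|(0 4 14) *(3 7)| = |(0 4 14)(3 7)| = 6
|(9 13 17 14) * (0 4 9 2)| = |(0 4 9 13 17 14 2)| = 7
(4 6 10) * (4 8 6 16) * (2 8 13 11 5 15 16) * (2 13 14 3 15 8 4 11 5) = [0, 1, 4, 15, 13, 8, 10, 7, 6, 9, 14, 2, 12, 5, 3, 16, 11] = (2 4 13 5 8 6 10 14 3 15 16 11)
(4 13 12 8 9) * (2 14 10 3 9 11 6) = (2 14 10 3 9 4 13 12 8 11 6) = [0, 1, 14, 9, 13, 5, 2, 7, 11, 4, 3, 6, 8, 12, 10]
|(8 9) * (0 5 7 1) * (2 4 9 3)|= 20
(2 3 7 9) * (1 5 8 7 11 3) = (1 5 8 7 9 2)(3 11) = [0, 5, 1, 11, 4, 8, 6, 9, 7, 2, 10, 3]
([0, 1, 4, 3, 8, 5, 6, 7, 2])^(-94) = (2 8 4)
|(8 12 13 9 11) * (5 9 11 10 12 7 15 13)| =20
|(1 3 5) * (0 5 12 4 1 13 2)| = |(0 5 13 2)(1 3 12 4)| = 4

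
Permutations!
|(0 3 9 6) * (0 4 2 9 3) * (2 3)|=5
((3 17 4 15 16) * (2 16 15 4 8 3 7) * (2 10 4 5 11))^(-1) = ((2 16 7 10 4 5 11)(3 17 8))^(-1) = (2 11 5 4 10 7 16)(3 8 17)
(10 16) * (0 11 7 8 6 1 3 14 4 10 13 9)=[11, 3, 2, 14, 10, 5, 1, 8, 6, 0, 16, 7, 12, 9, 4, 15, 13]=(0 11 7 8 6 1 3 14 4 10 16 13 9)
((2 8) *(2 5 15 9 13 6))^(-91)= ((2 8 5 15 9 13 6))^(-91)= (15)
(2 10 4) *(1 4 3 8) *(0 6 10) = (0 6 10 3 8 1 4 2) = [6, 4, 0, 8, 2, 5, 10, 7, 1, 9, 3]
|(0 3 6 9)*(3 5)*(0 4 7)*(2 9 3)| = 6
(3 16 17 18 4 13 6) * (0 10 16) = (0 10 16 17 18 4 13 6 3) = [10, 1, 2, 0, 13, 5, 3, 7, 8, 9, 16, 11, 12, 6, 14, 15, 17, 18, 4]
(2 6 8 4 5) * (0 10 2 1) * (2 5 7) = (0 10 5 1)(2 6 8 4 7) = [10, 0, 6, 3, 7, 1, 8, 2, 4, 9, 5]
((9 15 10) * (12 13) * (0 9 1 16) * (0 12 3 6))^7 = ((0 9 15 10 1 16 12 13 3 6))^7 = (0 13 1 9 3 16 15 6 12 10)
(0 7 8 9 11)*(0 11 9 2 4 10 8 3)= (11)(0 7 3)(2 4 10 8)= [7, 1, 4, 0, 10, 5, 6, 3, 2, 9, 8, 11]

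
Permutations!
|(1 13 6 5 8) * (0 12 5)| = |(0 12 5 8 1 13 6)| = 7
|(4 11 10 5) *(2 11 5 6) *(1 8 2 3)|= 14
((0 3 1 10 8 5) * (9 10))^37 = ((0 3 1 9 10 8 5))^37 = (0 1 10 5 3 9 8)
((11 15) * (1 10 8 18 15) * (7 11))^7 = ((1 10 8 18 15 7 11))^7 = (18)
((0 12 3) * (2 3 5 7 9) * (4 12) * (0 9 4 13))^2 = ((0 13)(2 3 9)(4 12 5 7))^2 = (13)(2 9 3)(4 5)(7 12)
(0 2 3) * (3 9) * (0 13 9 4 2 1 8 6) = (0 1 8 6)(2 4)(3 13 9) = [1, 8, 4, 13, 2, 5, 0, 7, 6, 3, 10, 11, 12, 9]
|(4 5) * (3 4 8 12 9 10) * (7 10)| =|(3 4 5 8 12 9 7 10)| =8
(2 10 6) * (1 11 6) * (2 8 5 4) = (1 11 6 8 5 4 2 10) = [0, 11, 10, 3, 2, 4, 8, 7, 5, 9, 1, 6]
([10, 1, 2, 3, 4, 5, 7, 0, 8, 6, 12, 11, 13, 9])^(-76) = (0 10 12 13 9 6 7)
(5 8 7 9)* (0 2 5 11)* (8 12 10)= (0 2 5 12 10 8 7 9 11)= [2, 1, 5, 3, 4, 12, 6, 9, 7, 11, 8, 0, 10]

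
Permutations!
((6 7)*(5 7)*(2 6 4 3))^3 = (2 7)(3 5)(4 6)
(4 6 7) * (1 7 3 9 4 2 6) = (1 7 2 6 3 9 4) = [0, 7, 6, 9, 1, 5, 3, 2, 8, 4]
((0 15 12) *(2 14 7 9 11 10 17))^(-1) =((0 15 12)(2 14 7 9 11 10 17))^(-1) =(0 12 15)(2 17 10 11 9 7 14)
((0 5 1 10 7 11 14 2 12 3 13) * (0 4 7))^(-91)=((0 5 1 10)(2 12 3 13 4 7 11 14))^(-91)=(0 5 1 10)(2 7 3 14 4 12 11 13)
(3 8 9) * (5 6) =[0, 1, 2, 8, 4, 6, 5, 7, 9, 3] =(3 8 9)(5 6)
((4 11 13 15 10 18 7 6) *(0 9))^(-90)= (4 7 10 13)(6 18 15 11)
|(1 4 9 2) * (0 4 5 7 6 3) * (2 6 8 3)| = |(0 4 9 6 2 1 5 7 8 3)| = 10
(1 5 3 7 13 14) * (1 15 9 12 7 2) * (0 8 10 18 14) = (0 8 10 18 14 15 9 12 7 13)(1 5 3 2) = [8, 5, 1, 2, 4, 3, 6, 13, 10, 12, 18, 11, 7, 0, 15, 9, 16, 17, 14]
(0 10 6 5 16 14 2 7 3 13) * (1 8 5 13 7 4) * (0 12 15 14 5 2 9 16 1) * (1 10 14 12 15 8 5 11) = (0 14 9 16 11 1 5 10 6 13 15 12 8 2 4)(3 7) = [14, 5, 4, 7, 0, 10, 13, 3, 2, 16, 6, 1, 8, 15, 9, 12, 11]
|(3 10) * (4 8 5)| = |(3 10)(4 8 5)| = 6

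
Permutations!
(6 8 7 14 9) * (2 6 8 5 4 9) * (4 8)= (2 6 5 8 7 14)(4 9)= [0, 1, 6, 3, 9, 8, 5, 14, 7, 4, 10, 11, 12, 13, 2]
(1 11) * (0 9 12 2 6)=[9, 11, 6, 3, 4, 5, 0, 7, 8, 12, 10, 1, 2]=(0 9 12 2 6)(1 11)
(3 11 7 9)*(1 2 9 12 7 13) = (1 2 9 3 11 13)(7 12) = [0, 2, 9, 11, 4, 5, 6, 12, 8, 3, 10, 13, 7, 1]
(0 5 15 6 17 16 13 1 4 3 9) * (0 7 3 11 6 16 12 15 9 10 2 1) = (0 5 9 7 3 10 2 1 4 11 6 17 12 15 16 13) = [5, 4, 1, 10, 11, 9, 17, 3, 8, 7, 2, 6, 15, 0, 14, 16, 13, 12]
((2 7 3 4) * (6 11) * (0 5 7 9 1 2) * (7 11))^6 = ((0 5 11 6 7 3 4)(1 2 9))^6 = (0 4 3 7 6 11 5)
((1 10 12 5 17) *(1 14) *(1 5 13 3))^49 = (1 3 13 12 10)(5 17 14)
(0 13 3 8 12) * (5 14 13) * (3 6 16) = (0 5 14 13 6 16 3 8 12) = [5, 1, 2, 8, 4, 14, 16, 7, 12, 9, 10, 11, 0, 6, 13, 15, 3]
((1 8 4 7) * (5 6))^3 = (1 7 4 8)(5 6)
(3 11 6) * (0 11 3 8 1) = (0 11 6 8 1) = [11, 0, 2, 3, 4, 5, 8, 7, 1, 9, 10, 6]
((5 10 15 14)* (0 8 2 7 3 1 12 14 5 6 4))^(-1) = (0 4 6 14 12 1 3 7 2 8)(5 15 10)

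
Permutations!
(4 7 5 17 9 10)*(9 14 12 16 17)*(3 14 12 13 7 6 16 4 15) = [0, 1, 2, 14, 6, 9, 16, 5, 8, 10, 15, 11, 4, 7, 13, 3, 17, 12] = (3 14 13 7 5 9 10 15)(4 6 16 17 12)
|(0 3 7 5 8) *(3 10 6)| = 7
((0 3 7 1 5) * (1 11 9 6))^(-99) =((0 3 7 11 9 6 1 5))^(-99) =(0 6 7 5 9 3 1 11)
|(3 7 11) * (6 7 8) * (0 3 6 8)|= |(0 3)(6 7 11)|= 6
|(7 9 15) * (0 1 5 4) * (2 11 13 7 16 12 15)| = 60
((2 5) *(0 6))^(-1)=(0 6)(2 5)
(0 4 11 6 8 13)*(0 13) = (13)(0 4 11 6 8) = [4, 1, 2, 3, 11, 5, 8, 7, 0, 9, 10, 6, 12, 13]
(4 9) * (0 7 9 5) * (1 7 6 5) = (0 6 5)(1 7 9 4) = [6, 7, 2, 3, 1, 0, 5, 9, 8, 4]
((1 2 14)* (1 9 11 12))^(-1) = (1 12 11 9 14 2)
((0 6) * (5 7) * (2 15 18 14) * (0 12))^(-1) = (0 12 6)(2 14 18 15)(5 7)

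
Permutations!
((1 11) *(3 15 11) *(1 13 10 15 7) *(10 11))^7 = ((1 3 7)(10 15)(11 13))^7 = (1 3 7)(10 15)(11 13)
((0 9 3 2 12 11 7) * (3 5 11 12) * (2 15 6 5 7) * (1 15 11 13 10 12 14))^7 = (0 9 7)(1 14 12 10 13 5 6 15)(2 3 11)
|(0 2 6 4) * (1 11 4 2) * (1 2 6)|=5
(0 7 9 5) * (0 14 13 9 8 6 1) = [7, 0, 2, 3, 4, 14, 1, 8, 6, 5, 10, 11, 12, 9, 13] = (0 7 8 6 1)(5 14 13 9)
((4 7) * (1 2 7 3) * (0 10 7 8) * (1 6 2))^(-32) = (10)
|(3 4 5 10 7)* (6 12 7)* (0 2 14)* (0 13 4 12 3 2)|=10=|(2 14 13 4 5 10 6 3 12 7)|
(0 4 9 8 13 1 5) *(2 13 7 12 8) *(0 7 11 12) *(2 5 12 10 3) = (0 4 9 5 7)(1 12 8 11 10 3 2 13) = [4, 12, 13, 2, 9, 7, 6, 0, 11, 5, 3, 10, 8, 1]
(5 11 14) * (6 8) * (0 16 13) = (0 16 13)(5 11 14)(6 8) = [16, 1, 2, 3, 4, 11, 8, 7, 6, 9, 10, 14, 12, 0, 5, 15, 13]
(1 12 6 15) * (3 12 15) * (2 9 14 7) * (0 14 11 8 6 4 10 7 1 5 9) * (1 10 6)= (0 14 10 7 2)(1 15 5 9 11 8)(3 12 4 6)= [14, 15, 0, 12, 6, 9, 3, 2, 1, 11, 7, 8, 4, 13, 10, 5]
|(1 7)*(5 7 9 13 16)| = |(1 9 13 16 5 7)| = 6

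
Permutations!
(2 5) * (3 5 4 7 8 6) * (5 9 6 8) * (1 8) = (1 8)(2 4 7 5)(3 9 6) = [0, 8, 4, 9, 7, 2, 3, 5, 1, 6]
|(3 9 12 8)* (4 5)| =4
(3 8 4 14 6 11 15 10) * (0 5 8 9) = (0 5 8 4 14 6 11 15 10 3 9) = [5, 1, 2, 9, 14, 8, 11, 7, 4, 0, 3, 15, 12, 13, 6, 10]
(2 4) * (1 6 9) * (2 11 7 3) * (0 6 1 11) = [6, 1, 4, 2, 0, 5, 9, 3, 8, 11, 10, 7] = (0 6 9 11 7 3 2 4)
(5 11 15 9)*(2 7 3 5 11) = (2 7 3 5)(9 11 15) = [0, 1, 7, 5, 4, 2, 6, 3, 8, 11, 10, 15, 12, 13, 14, 9]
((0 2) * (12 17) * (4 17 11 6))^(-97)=((0 2)(4 17 12 11 6))^(-97)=(0 2)(4 11 17 6 12)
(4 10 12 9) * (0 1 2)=(0 1 2)(4 10 12 9)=[1, 2, 0, 3, 10, 5, 6, 7, 8, 4, 12, 11, 9]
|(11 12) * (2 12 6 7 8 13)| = |(2 12 11 6 7 8 13)| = 7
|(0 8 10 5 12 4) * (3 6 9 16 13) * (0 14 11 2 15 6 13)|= 26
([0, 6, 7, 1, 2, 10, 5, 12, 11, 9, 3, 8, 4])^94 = [0, 3, 12, 10, 7, 6, 1, 4, 8, 9, 5, 11, 2]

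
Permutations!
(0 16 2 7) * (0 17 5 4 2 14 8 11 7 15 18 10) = [16, 1, 15, 3, 2, 4, 6, 17, 11, 9, 0, 7, 12, 13, 8, 18, 14, 5, 10] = (0 16 14 8 11 7 17 5 4 2 15 18 10)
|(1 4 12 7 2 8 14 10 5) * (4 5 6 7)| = |(1 5)(2 8 14 10 6 7)(4 12)| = 6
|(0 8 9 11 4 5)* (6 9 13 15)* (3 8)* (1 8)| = 11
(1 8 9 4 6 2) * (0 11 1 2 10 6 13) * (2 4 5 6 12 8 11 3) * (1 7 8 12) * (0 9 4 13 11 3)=(1 3 2 13 9 5 6 10)(4 11 7 8)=[0, 3, 13, 2, 11, 6, 10, 8, 4, 5, 1, 7, 12, 9]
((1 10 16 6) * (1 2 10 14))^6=((1 14)(2 10 16 6))^6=(2 16)(6 10)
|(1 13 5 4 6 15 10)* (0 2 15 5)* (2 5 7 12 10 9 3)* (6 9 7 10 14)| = |(0 5 4 9 3 2 15 7 12 14 6 10 1 13)| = 14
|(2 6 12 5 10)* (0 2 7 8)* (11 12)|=9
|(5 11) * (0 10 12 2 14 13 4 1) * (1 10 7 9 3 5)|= 42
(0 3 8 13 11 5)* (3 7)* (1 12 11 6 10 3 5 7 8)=[8, 12, 2, 1, 4, 0, 10, 5, 13, 9, 3, 7, 11, 6]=(0 8 13 6 10 3 1 12 11 7 5)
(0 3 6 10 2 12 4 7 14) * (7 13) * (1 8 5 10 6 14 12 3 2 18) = (0 2 3 14)(1 8 5 10 18)(4 13 7 12) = [2, 8, 3, 14, 13, 10, 6, 12, 5, 9, 18, 11, 4, 7, 0, 15, 16, 17, 1]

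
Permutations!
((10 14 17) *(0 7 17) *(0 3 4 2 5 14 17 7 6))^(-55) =(0 6)(10 17)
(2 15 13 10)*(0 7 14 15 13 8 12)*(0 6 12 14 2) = [7, 1, 13, 3, 4, 5, 12, 2, 14, 9, 0, 11, 6, 10, 15, 8] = (0 7 2 13 10)(6 12)(8 14 15)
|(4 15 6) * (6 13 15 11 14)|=4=|(4 11 14 6)(13 15)|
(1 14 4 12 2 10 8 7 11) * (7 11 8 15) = (1 14 4 12 2 10 15 7 8 11) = [0, 14, 10, 3, 12, 5, 6, 8, 11, 9, 15, 1, 2, 13, 4, 7]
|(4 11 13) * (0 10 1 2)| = |(0 10 1 2)(4 11 13)| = 12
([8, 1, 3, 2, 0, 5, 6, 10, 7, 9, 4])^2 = (0 7 4 8 10)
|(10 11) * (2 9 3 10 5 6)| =7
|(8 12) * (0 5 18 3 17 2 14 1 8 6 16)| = |(0 5 18 3 17 2 14 1 8 12 6 16)| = 12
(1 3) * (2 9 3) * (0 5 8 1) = (0 5 8 1 2 9 3) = [5, 2, 9, 0, 4, 8, 6, 7, 1, 3]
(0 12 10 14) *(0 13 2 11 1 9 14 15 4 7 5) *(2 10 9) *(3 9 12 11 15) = [11, 2, 15, 9, 7, 0, 6, 5, 8, 14, 3, 1, 12, 10, 13, 4] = (0 11 1 2 15 4 7 5)(3 9 14 13 10)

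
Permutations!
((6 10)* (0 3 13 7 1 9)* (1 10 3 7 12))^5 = ((0 7 10 6 3 13 12 1 9))^5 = (0 13 7 12 10 1 6 9 3)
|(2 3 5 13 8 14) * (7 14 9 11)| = 9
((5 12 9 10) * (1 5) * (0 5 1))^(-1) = ((0 5 12 9 10))^(-1) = (0 10 9 12 5)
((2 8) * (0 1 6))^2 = (8)(0 6 1) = ((0 1 6)(2 8))^2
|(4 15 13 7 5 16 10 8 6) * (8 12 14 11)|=|(4 15 13 7 5 16 10 12 14 11 8 6)|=12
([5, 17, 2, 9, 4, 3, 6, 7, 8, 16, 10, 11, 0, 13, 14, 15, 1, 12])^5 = [1, 3, 2, 12, 4, 17, 6, 7, 8, 0, 10, 11, 16, 13, 14, 15, 5, 9]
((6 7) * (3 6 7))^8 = ((7)(3 6))^8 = (7)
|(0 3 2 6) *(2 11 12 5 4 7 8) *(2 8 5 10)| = 21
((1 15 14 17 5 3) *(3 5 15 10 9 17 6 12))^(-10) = ((1 10 9 17 15 14 6 12 3))^(-10) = (1 3 12 6 14 15 17 9 10)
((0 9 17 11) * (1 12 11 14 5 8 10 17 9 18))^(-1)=(0 11 12 1 18)(5 14 17 10 8)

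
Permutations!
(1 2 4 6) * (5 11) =(1 2 4 6)(5 11) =[0, 2, 4, 3, 6, 11, 1, 7, 8, 9, 10, 5]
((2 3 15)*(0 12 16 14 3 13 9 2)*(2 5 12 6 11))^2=((0 6 11 2 13 9 5 12 16 14 3 15))^2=(0 11 13 5 16 3)(2 9 12 14 15 6)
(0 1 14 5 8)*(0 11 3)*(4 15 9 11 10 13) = (0 1 14 5 8 10 13 4 15 9 11 3) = [1, 14, 2, 0, 15, 8, 6, 7, 10, 11, 13, 3, 12, 4, 5, 9]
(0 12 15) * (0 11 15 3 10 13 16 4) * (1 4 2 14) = (0 12 3 10 13 16 2 14 1 4)(11 15) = [12, 4, 14, 10, 0, 5, 6, 7, 8, 9, 13, 15, 3, 16, 1, 11, 2]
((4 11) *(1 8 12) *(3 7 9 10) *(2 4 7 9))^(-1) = ((1 8 12)(2 4 11 7)(3 9 10))^(-1) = (1 12 8)(2 7 11 4)(3 10 9)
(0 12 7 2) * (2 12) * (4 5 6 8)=(0 2)(4 5 6 8)(7 12)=[2, 1, 0, 3, 5, 6, 8, 12, 4, 9, 10, 11, 7]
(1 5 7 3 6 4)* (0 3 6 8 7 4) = [3, 5, 2, 8, 1, 4, 0, 6, 7] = (0 3 8 7 6)(1 5 4)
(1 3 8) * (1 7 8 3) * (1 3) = (1 3)(7 8) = [0, 3, 2, 1, 4, 5, 6, 8, 7]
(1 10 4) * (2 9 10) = (1 2 9 10 4) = [0, 2, 9, 3, 1, 5, 6, 7, 8, 10, 4]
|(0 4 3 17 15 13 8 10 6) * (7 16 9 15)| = 12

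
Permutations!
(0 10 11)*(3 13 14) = [10, 1, 2, 13, 4, 5, 6, 7, 8, 9, 11, 0, 12, 14, 3] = (0 10 11)(3 13 14)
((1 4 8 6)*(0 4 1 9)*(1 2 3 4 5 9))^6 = (9)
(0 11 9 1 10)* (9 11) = (11)(0 9 1 10) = [9, 10, 2, 3, 4, 5, 6, 7, 8, 1, 0, 11]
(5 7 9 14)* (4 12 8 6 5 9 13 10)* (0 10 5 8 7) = (0 10 4 12 7 13 5)(6 8)(9 14) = [10, 1, 2, 3, 12, 0, 8, 13, 6, 14, 4, 11, 7, 5, 9]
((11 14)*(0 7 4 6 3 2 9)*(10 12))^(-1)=((0 7 4 6 3 2 9)(10 12)(11 14))^(-1)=(0 9 2 3 6 4 7)(10 12)(11 14)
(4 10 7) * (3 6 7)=(3 6 7 4 10)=[0, 1, 2, 6, 10, 5, 7, 4, 8, 9, 3]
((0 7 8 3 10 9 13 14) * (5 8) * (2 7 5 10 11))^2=((0 5 8 3 11 2 7 10 9 13 14))^2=(0 8 11 7 9 14 5 3 2 10 13)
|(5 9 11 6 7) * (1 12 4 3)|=20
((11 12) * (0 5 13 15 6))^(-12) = ((0 5 13 15 6)(11 12))^(-12) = (0 15 5 6 13)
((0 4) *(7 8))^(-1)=(0 4)(7 8)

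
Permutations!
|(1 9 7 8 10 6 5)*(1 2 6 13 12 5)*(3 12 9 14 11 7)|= |(1 14 11 7 8 10 13 9 3 12 5 2 6)|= 13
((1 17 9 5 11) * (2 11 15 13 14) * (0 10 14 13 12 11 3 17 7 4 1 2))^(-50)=(0 10 14)(1 7 4)(2 12 5 17)(3 11 15 9)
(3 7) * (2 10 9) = (2 10 9)(3 7) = [0, 1, 10, 7, 4, 5, 6, 3, 8, 2, 9]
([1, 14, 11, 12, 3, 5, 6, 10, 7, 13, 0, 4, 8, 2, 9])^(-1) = (0 10 7 8 12 3 4 11 2 13 9 14 1)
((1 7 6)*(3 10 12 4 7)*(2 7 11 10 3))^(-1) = ((1 2 7 6)(4 11 10 12))^(-1) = (1 6 7 2)(4 12 10 11)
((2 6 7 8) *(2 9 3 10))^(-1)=(2 10 3 9 8 7 6)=((2 6 7 8 9 3 10))^(-1)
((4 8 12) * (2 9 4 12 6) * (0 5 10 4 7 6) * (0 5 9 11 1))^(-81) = ((12)(0 9 7 6 2 11 1)(4 8 5 10))^(-81) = (12)(0 6 1 7 11 9 2)(4 10 5 8)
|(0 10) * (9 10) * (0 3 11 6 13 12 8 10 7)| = |(0 9 7)(3 11 6 13 12 8 10)| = 21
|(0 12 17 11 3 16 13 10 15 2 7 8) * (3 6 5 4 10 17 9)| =16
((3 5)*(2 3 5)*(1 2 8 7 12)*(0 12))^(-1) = ((0 12 1 2 3 8 7))^(-1) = (0 7 8 3 2 1 12)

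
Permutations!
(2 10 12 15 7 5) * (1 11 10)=(1 11 10 12 15 7 5 2)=[0, 11, 1, 3, 4, 2, 6, 5, 8, 9, 12, 10, 15, 13, 14, 7]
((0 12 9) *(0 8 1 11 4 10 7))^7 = (0 10 11 8 12 7 4 1 9)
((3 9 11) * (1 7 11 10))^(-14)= (1 9 11)(3 7 10)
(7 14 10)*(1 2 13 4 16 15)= (1 2 13 4 16 15)(7 14 10)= [0, 2, 13, 3, 16, 5, 6, 14, 8, 9, 7, 11, 12, 4, 10, 1, 15]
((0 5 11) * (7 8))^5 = ((0 5 11)(7 8))^5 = (0 11 5)(7 8)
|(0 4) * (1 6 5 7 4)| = 6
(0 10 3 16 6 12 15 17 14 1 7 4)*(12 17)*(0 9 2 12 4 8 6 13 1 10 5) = [5, 7, 12, 16, 9, 0, 17, 8, 6, 2, 3, 11, 15, 1, 10, 4, 13, 14] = (0 5)(1 7 8 6 17 14 10 3 16 13)(2 12 15 4 9)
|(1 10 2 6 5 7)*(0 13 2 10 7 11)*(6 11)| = |(0 13 2 11)(1 7)(5 6)| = 4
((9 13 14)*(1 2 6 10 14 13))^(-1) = (1 9 14 10 6 2)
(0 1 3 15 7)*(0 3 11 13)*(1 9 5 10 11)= (0 9 5 10 11 13)(3 15 7)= [9, 1, 2, 15, 4, 10, 6, 3, 8, 5, 11, 13, 12, 0, 14, 7]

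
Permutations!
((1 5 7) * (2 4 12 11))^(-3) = (2 4 12 11)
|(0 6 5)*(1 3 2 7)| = 12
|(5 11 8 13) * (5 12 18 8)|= 4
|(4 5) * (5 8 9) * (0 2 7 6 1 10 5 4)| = |(0 2 7 6 1 10 5)(4 8 9)| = 21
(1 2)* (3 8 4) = (1 2)(3 8 4) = [0, 2, 1, 8, 3, 5, 6, 7, 4]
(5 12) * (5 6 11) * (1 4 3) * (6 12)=(12)(1 4 3)(5 6 11)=[0, 4, 2, 1, 3, 6, 11, 7, 8, 9, 10, 5, 12]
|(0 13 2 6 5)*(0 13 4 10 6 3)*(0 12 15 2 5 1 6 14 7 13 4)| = |(1 6)(2 3 12 15)(4 10 14 7 13 5)| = 12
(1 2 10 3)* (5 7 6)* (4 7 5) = (1 2 10 3)(4 7 6) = [0, 2, 10, 1, 7, 5, 4, 6, 8, 9, 3]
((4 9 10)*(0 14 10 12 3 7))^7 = ((0 14 10 4 9 12 3 7))^7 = (0 7 3 12 9 4 10 14)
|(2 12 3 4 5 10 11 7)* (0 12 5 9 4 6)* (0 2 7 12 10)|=8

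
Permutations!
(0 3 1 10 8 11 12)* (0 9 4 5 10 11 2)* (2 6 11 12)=(0 3 1 12 9 4 5 10 8 6 11 2)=[3, 12, 0, 1, 5, 10, 11, 7, 6, 4, 8, 2, 9]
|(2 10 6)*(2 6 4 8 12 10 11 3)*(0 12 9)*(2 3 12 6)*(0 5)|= |(0 6 2 11 12 10 4 8 9 5)|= 10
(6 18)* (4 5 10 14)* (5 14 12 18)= (4 14)(5 10 12 18 6)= [0, 1, 2, 3, 14, 10, 5, 7, 8, 9, 12, 11, 18, 13, 4, 15, 16, 17, 6]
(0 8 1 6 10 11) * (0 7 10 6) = (0 8 1)(7 10 11) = [8, 0, 2, 3, 4, 5, 6, 10, 1, 9, 11, 7]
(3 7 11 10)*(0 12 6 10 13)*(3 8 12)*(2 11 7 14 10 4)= (0 3 14 10 8 12 6 4 2 11 13)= [3, 1, 11, 14, 2, 5, 4, 7, 12, 9, 8, 13, 6, 0, 10]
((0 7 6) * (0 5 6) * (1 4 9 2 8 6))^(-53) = ((0 7)(1 4 9 2 8 6 5))^(-53) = (0 7)(1 2 5 9 6 4 8)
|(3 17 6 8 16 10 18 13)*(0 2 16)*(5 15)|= |(0 2 16 10 18 13 3 17 6 8)(5 15)|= 10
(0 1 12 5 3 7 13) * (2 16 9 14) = (0 1 12 5 3 7 13)(2 16 9 14) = [1, 12, 16, 7, 4, 3, 6, 13, 8, 14, 10, 11, 5, 0, 2, 15, 9]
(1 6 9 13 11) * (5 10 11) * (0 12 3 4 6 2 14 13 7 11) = (0 12 3 4 6 9 7 11 1 2 14 13 5 10) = [12, 2, 14, 4, 6, 10, 9, 11, 8, 7, 0, 1, 3, 5, 13]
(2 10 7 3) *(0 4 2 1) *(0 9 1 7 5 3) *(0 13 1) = (0 4 2 10 5 3 7 13 1 9) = [4, 9, 10, 7, 2, 3, 6, 13, 8, 0, 5, 11, 12, 1]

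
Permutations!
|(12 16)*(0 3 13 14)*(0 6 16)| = |(0 3 13 14 6 16 12)| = 7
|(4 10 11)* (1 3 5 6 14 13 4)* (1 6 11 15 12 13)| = |(1 3 5 11 6 14)(4 10 15 12 13)| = 30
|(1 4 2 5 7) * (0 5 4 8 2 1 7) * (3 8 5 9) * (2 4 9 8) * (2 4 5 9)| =12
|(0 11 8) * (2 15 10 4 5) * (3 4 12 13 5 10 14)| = 9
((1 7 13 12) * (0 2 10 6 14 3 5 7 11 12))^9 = ((0 2 10 6 14 3 5 7 13)(1 11 12))^9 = (14)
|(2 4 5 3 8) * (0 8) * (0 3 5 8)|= |(2 4 8)|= 3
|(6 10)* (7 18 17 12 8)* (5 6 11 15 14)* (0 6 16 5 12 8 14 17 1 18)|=8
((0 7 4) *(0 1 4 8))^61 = ((0 7 8)(1 4))^61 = (0 7 8)(1 4)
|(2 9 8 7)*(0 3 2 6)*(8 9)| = 6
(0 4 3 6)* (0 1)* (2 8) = (0 4 3 6 1)(2 8) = [4, 0, 8, 6, 3, 5, 1, 7, 2]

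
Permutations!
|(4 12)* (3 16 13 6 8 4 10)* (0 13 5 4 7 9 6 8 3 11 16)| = |(0 13 8 7 9 6 3)(4 12 10 11 16 5)| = 42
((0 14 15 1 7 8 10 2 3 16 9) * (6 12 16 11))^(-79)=((0 14 15 1 7 8 10 2 3 11 6 12 16 9))^(-79)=(0 8 6 14 10 12 15 2 16 1 3 9 7 11)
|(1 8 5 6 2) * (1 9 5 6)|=|(1 8 6 2 9 5)|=6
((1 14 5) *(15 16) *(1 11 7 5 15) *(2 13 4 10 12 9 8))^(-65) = ((1 14 15 16)(2 13 4 10 12 9 8)(5 11 7))^(-65) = (1 16 15 14)(2 9 10 13 8 12 4)(5 11 7)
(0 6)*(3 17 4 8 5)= [6, 1, 2, 17, 8, 3, 0, 7, 5, 9, 10, 11, 12, 13, 14, 15, 16, 4]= (0 6)(3 17 4 8 5)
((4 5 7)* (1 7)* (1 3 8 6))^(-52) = ((1 7 4 5 3 8 6))^(-52) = (1 3 7 8 4 6 5)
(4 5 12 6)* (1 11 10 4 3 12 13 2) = (1 11 10 4 5 13 2)(3 12 6) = [0, 11, 1, 12, 5, 13, 3, 7, 8, 9, 4, 10, 6, 2]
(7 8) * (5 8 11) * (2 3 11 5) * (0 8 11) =(0 8 7 5 11 2 3) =[8, 1, 3, 0, 4, 11, 6, 5, 7, 9, 10, 2]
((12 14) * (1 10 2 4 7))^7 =((1 10 2 4 7)(12 14))^7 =(1 2 7 10 4)(12 14)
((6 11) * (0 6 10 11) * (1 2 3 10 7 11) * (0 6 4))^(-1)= (0 4)(1 10 3 2)(7 11)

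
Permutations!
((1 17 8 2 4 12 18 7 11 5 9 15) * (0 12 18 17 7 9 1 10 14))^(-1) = (0 14 10 15 9 18 4 2 8 17 12)(1 5 11 7)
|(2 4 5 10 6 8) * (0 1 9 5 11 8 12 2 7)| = |(0 1 9 5 10 6 12 2 4 11 8 7)| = 12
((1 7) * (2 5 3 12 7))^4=((1 2 5 3 12 7))^4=(1 12 5)(2 7 3)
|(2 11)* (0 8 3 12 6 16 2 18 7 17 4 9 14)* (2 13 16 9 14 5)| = |(0 8 3 12 6 9 5 2 11 18 7 17 4 14)(13 16)| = 14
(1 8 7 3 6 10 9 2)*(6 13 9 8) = (1 6 10 8 7 3 13 9 2) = [0, 6, 1, 13, 4, 5, 10, 3, 7, 2, 8, 11, 12, 9]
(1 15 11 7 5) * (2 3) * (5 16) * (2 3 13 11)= [0, 15, 13, 3, 4, 1, 6, 16, 8, 9, 10, 7, 12, 11, 14, 2, 5]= (1 15 2 13 11 7 16 5)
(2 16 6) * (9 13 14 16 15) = (2 15 9 13 14 16 6) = [0, 1, 15, 3, 4, 5, 2, 7, 8, 13, 10, 11, 12, 14, 16, 9, 6]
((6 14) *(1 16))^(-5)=((1 16)(6 14))^(-5)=(1 16)(6 14)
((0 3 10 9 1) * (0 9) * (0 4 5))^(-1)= (0 5 4 10 3)(1 9)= ((0 3 10 4 5)(1 9))^(-1)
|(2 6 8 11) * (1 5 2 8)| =|(1 5 2 6)(8 11)| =4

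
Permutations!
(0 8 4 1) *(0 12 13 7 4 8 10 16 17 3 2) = (0 10 16 17 3 2)(1 12 13 7 4) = [10, 12, 0, 2, 1, 5, 6, 4, 8, 9, 16, 11, 13, 7, 14, 15, 17, 3]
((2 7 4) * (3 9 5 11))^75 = ((2 7 4)(3 9 5 11))^75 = (3 11 5 9)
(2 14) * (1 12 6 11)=(1 12 6 11)(2 14)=[0, 12, 14, 3, 4, 5, 11, 7, 8, 9, 10, 1, 6, 13, 2]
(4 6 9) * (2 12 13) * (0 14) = (0 14)(2 12 13)(4 6 9) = [14, 1, 12, 3, 6, 5, 9, 7, 8, 4, 10, 11, 13, 2, 0]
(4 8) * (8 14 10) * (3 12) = (3 12)(4 14 10 8) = [0, 1, 2, 12, 14, 5, 6, 7, 4, 9, 8, 11, 3, 13, 10]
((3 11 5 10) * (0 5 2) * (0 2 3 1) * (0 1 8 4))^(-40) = ((0 5 10 8 4)(3 11))^(-40) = (11)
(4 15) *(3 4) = (3 4 15) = [0, 1, 2, 4, 15, 5, 6, 7, 8, 9, 10, 11, 12, 13, 14, 3]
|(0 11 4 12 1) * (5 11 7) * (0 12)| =10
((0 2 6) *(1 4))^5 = (0 6 2)(1 4)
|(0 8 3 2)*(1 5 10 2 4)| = 8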